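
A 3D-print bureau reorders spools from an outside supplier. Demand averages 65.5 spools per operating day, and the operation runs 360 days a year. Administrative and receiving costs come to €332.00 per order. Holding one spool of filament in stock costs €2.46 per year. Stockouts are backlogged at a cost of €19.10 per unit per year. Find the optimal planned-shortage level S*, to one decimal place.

S* ≈ 305.8 spools

Annual demand D = 65.5 × 360 = 23,580.
With planned backorders, Q* = √(2DS/H) · √((H+B)/B).
√(2DS/H) = √(2 × 23,580 × 332 / 2.46) = 2522.832.
√((H+B)/B) = √((2.46+19.1)/19.1) = 1.0624.
Q* ≈ 2680.378.
S* = Q* · H/(H+B) = 2680.378 × 2.46/21.56 ≈ 305.832.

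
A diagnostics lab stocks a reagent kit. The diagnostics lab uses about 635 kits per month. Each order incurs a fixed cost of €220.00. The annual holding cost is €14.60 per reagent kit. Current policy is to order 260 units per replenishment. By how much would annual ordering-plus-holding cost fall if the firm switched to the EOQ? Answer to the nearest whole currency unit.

Annual demand D = 635 × 12 = 7,620.
EOQ = √(2DS/H) = √(2 × 7,620 × 220 / 14.6) ≈ 479.21.
Cost at Q* = (D/Q*)S + (Q*/2)H = √(2DSH) ≈ €6,996.49.
Cost at Q = 260: (7,620/260)×220 + (260/2)×14.6 = €6,447.69 + €1,898.00 = €8,345.69.
Excess = €8,345.69 − €6,996.49 = €1,349.20.

Extra cost ≈ €1,349 per year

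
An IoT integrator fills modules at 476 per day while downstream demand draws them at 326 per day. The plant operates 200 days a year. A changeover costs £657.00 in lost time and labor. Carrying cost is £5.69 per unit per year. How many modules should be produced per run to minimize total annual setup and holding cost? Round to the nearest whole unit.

Q* ≈ 6,912 modules

Annual demand D = 326 × 200 = 65,200.
Production build-up factor (1 − d/p) = 1 − 326/476 = 0.3151.
Q* = √(2DS / (H(1 − d/p))) = √(2 × 65,200 × 657 / (5.69 × 0.3151)).
= √(85,672,800 / 1.7931) ≈ 6912.310.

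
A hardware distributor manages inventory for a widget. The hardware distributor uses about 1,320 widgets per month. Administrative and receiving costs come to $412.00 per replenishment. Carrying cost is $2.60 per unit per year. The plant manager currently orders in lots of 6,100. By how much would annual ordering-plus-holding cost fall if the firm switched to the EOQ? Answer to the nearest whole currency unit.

Annual demand D = 1,320 × 12 = 15,840.
EOQ = √(2DS/H) = √(2 × 15,840 × 412 / 2.6) ≈ 2240.55.
Cost at Q* = (D/Q*)S + (Q*/2)H = √(2DSH) ≈ $5,825.43.
Cost at Q = 6,100: (15,840/6,100)×412 + (6,100/2)×2.6 = $1,069.85 + $7,930.00 = $8,999.85.
Excess = $8,999.85 − $5,825.43 = $3,174.42.

Extra cost ≈ $3,174 per year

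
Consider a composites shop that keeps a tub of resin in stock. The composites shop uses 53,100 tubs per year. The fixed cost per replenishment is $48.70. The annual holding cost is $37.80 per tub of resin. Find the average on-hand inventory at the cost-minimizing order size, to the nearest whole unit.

Average inventory ≈ 185 tubs

The optimal lot size = √(2DS/H) = √(2 × 53,100 × 48.7 / 37.8) ≈ 369.90.
Average inventory = Q*/2 ≈ 369.90 / 2 = 184.949.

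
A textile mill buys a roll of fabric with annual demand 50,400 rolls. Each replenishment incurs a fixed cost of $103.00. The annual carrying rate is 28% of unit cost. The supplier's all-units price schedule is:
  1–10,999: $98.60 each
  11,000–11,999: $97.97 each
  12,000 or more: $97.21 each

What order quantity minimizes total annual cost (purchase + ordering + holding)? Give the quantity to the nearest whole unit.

Q* ≈ 613 rolls

Holding cost per unit per year at price C is H = 0.28·C.
Evaluate total cost at each tier's feasible EOQ or, if the EOQ is below the tier, at the tier's minimum quantity.
EOQ at $98.60 = 613.2 (feasible in tier 1): TC = 50,400×$98.60 + (50,400/613.2)×103 + (613.2/2)×0.28×$98.60 = $4,986,370.37.
EOQ at $97.97 = 615.2 < 11000, so use break Q=11000: TC = 50,400×$97.97 + (50,400/11000.0)×103 + (11000.0/2)×0.28×$97.97 = $5,089,033.73.
EOQ at $97.21 = 617.6 < 12000, so use break Q=12000: TC = 50,400×$97.21 + (50,400/12000.0)×103 + (12000.0/2)×0.28×$97.21 = $5,063,129.40.
Lowest total cost is $4,986,370.37 at Q = 613.2.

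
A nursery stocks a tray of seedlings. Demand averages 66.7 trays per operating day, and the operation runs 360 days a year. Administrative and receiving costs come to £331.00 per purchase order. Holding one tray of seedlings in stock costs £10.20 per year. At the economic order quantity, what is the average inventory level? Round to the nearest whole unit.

Annual demand D = 66.7 × 360 = 24,012.
The optimal lot size = √(2DS/H) = √(2 × 24,012 × 331 / 10.2) ≈ 1248.37.
Average inventory = Q*/2 ≈ 1248.37 / 2 = 624.185.

Average inventory ≈ 624 trays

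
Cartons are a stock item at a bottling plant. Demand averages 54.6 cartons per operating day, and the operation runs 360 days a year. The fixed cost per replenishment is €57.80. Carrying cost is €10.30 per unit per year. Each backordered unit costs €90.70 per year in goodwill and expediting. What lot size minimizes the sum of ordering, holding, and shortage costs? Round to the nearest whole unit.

Q* ≈ 496 cartons

Annual demand D = 54.6 × 360 = 19,656.
With planned backorders, Q* = √(2DS/H) · √((H+B)/B).
√(2DS/H) = √(2 × 19,656 × 57.8 / 10.3) = 469.686.
√((H+B)/B) = √((10.3+90.7)/90.7) = 1.0553.
Q* ≈ 495.638.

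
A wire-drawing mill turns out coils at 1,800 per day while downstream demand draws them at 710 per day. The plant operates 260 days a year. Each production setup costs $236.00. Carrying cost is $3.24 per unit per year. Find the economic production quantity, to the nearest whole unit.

Q* ≈ 6,664 coils

Annual demand D = 710 × 260 = 184,600.
Production build-up factor (1 − d/p) = 1 − 710/1,800 = 0.6056.
Q* = √(2DS / (H(1 − d/p))) = √(2 × 184,600 × 236 / (3.24 × 0.6056)).
= √(87,131,200 / 1.962) ≈ 6664.036.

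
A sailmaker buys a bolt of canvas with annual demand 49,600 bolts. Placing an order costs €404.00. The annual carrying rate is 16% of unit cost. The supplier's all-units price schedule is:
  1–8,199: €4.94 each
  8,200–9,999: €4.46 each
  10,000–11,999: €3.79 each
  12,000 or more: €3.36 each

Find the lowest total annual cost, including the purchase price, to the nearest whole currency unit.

TC* ≈ €171,551

Holding cost per unit per year at price C is H = 0.16·C.
Candidates are each tier's EOQ (if it falls in that tier) and each price-break quantity.
EOQ at €4.94 = 7120.7 (feasible in tier 1): TC = 49,600×€4.94 + (49,600/7120.7)×404 + (7120.7/2)×0.16×€4.94 = €250,652.21.
EOQ at €4.46 = 7494.1 < 8200, so use break Q=8200: TC = 49,600×€4.46 + (49,600/8200.0)×404 + (8200.0/2)×0.16×€4.46 = €226,585.47.
EOQ at €3.79 = 8129.6 < 10000, so use break Q=10000: TC = 49,600×€3.79 + (49,600/10000.0)×404 + (10000.0/2)×0.16×€3.79 = €193,019.84.
EOQ at €3.36 = 8634.1 < 12000, so use break Q=12000: TC = 49,600×€3.36 + (49,600/12000.0)×404 + (12000.0/2)×0.16×€3.36 = €171,551.47.
Lowest total cost among the candidates is at Q = 12000.0.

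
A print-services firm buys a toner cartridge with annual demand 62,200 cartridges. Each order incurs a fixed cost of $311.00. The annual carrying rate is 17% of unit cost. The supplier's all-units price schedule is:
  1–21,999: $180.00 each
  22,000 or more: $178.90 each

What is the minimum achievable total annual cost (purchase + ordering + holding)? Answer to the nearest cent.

TC* ≈ $11,230,407.34

Holding cost per unit per year at price C is H = 0.17·C.
Evaluate total cost at each tier's feasible EOQ or, if the EOQ is below the tier, at the tier's minimum quantity.
EOQ at $180.00 = 1124.4 (feasible in tier 1): TC = 62,200×$180.00 + (62,200/1124.4)×311 + (1124.4/2)×0.17×$180.00 = $11,230,407.34.
EOQ at $178.90 = 1127.9 < 22000, so use break Q=22000: TC = 62,200×$178.90 + (62,200/22000.0)×311 + (22000.0/2)×0.17×$178.90 = $11,463,002.28.
Lowest total cost among the candidates is at Q = 1124.4.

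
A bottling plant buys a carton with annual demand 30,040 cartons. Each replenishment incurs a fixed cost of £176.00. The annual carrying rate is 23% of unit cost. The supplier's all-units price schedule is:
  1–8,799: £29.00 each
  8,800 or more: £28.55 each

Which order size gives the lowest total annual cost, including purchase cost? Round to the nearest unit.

Holding cost per unit per year at price C is H = 0.23·C.
Evaluate total cost at each tier's feasible EOQ or, if the EOQ is below the tier, at the tier's minimum quantity.
EOQ at £29.00 = 1259.1 (feasible in tier 1): TC = 30,040×£29.00 + (30,040/1259.1)×176 + (1259.1/2)×0.23×£29.00 = £879,558.16.
EOQ at £28.55 = 1269.0 < 8800, so use break Q=8800: TC = 30,040×£28.55 + (30,040/8800.0)×176 + (8800.0/2)×0.23×£28.55 = £887,135.40.
Lowest total cost is £879,558.16 at Q = 1259.1.

Q* ≈ 1,259 cartons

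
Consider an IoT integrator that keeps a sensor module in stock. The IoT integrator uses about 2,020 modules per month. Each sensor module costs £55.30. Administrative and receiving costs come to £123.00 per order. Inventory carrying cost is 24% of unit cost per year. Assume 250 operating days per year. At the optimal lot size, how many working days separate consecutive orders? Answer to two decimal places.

Annual demand D = 2,020 × 12 = 24,240.
Holding cost H = 0.24 × £55.30 = £13.2720 per unit per year.
Q* = √(2DS/H) = √(2 × 24,240 × 123 / 13.272) ≈ 670.29.
Cycle time = Q*/D × 250 = 670.29 / 24,240 × 250 ≈ 6.913 days.

T ≈ 6.91 days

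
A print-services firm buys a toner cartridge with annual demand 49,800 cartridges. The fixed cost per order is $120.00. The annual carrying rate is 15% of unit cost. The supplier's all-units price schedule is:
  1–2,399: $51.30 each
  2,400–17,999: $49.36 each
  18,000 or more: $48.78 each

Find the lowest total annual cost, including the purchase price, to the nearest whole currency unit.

TC* ≈ $2,469,503

Holding cost per unit per year at price C is H = 0.15·C.
Candidates are each tier's EOQ (if it falls in that tier) and each price-break quantity.
EOQ at $51.30 = 1246.3 (feasible in tier 1): TC = 49,800×$51.30 + (49,800/1246.3)×120 + (1246.3/2)×0.15×$51.30 = $2,564,330.13.
EOQ at $49.36 = 1270.5 < 2400, so use break Q=2400: TC = 49,800×$49.36 + (49,800/2400.0)×120 + (2400.0/2)×0.15×$49.36 = $2,469,502.80.
EOQ at $48.78 = 1278.1 < 18000, so use break Q=18000: TC = 49,800×$48.78 + (49,800/18000.0)×120 + (18000.0/2)×0.15×$48.78 = $2,495,429.00.
Lowest total cost among the candidates is at Q = 2400.0.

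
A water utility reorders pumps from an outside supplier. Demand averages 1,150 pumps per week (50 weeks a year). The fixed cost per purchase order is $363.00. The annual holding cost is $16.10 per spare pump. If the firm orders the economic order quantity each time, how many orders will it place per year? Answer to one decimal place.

Annual demand D = 1,150 × 50 = 57,500.
Q* = √(2DS/H) = √(2 × 57,500 × 363 / 16.1) ≈ 1610.24.
Orders per year = D / Q* = 57,500 / 1610.24 ≈ 35.709.

N ≈ 35.7 orders per year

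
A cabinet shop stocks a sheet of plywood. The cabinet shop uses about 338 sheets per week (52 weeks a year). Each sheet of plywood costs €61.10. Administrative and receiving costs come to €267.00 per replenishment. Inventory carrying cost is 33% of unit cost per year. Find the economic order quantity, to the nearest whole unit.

Annual demand D = 338 × 52 = 17,576.
Holding cost H = 0.33 × €61.10 = €20.1630 per unit per year.
EOQ = √(2DS / H) = √(2 × 17,576 × 267 / 20.163).
= √(9,385,584 / 20.163) = √465,485.4932 ≈ 682.265.

Q* ≈ 682 sheets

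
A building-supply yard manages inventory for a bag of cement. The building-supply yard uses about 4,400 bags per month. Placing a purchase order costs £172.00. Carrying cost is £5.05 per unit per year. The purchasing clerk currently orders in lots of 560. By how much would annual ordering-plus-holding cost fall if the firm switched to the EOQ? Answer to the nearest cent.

Annual demand D = 4,400 × 12 = 52,800.
EOQ = √(2DS/H) = √(2 × 52,800 × 172 / 5.05) ≈ 1896.49.
Cost at Q* = (D/Q*)S + (Q*/2)H = √(2DSH) ≈ £9,577.27.
Cost at Q = 560: (52,800/560)×172 + (560/2)×5.05 = £16,217.14 + £1,414.00 = £17,631.14.
Excess = £17,631.14 − £9,577.27 = £8,053.87.

Extra cost ≈ £8,053.87 per year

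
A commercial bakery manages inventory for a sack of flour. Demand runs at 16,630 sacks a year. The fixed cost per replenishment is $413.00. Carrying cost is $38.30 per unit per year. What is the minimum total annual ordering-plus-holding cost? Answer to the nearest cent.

EOQ = √(2DS/H) = √(2 × 16,630 × 413 / 38.3) ≈ 598.88.
At Q*, ordering cost (D/Q*)S equals holding cost (Q*/2)H, each = √(DSH/2).
Minimum total = √(2DSH) = √(2 × 16,630 × 413 × 38.3) ≈ 22936.943.

TC* ≈ $22,936.94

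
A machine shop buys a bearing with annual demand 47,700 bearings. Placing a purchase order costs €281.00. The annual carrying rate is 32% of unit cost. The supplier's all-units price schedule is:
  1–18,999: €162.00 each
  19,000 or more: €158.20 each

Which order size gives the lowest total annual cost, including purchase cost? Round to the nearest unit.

Holding cost per unit per year at price C is H = 0.32·C.
Evaluate total cost at each tier's feasible EOQ or, if the EOQ is below the tier, at the tier's minimum quantity.
EOQ at €162.00 = 719.1 (feasible in tier 1): TC = 47,700×€162.00 + (47,700/719.1)×281 + (719.1/2)×0.32×€162.00 = €7,764,678.62.
EOQ at €158.20 = 727.7 < 19000, so use break Q=19000: TC = 47,700×€158.20 + (47,700/19000.0)×281 + (19000.0/2)×0.32×€158.20 = €8,027,773.46.
Lowest total cost is €7,764,678.62 at Q = 719.1.

Q* ≈ 719 bearings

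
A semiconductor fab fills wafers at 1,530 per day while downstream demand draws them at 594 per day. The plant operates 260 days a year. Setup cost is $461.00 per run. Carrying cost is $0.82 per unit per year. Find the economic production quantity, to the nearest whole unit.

Q* ≈ 16,848 wafers

Annual demand D = 594 × 260 = 154,440.
Production build-up factor (1 − d/p) = 1 − 594/1,530 = 0.6118.
Q* = √(2DS / (H(1 − d/p))) = √(2 × 154,440 × 461 / (0.82 × 0.6118)).
= √(142,393,680 / 0.5016) ≈ 16847.917.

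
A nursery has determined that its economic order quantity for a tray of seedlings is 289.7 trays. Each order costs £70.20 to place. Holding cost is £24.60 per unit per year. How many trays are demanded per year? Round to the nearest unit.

The basic EOQ model gives Q* = √(2DS/H); rearrange for the unknown.
From Q* = √(2DS/H): D = Q*²H / (2S) = 289.7² × 24.6 / (2 × 70.2) = 14704.999.

D ≈ 14,705 trays per year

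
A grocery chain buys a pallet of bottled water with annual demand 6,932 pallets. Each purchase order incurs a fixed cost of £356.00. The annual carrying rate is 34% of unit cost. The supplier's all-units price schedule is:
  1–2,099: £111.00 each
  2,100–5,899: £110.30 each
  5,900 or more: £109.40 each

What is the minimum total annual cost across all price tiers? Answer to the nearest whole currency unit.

Holding cost per unit per year at price C is H = 0.34·C.
For each price level, check whether its EOQ is feasible; otherwise the best quantity at that price is the breakpoint.
EOQ at £111.00 = 361.6 (feasible in tier 1): TC = 6,932×£111.00 + (6,932/361.6)×356 + (361.6/2)×0.34×£111.00 = £783,100.04.
EOQ at £110.30 = 362.8 < 2100, so use break Q=2100: TC = 6,932×£110.30 + (6,932/2100.0)×356 + (2100.0/2)×0.34×£110.30 = £805,151.84.
EOQ at £109.40 = 364.3 < 5900, so use break Q=5900: TC = 6,932×£109.40 + (6,932/5900.0)×356 + (5900.0/2)×0.34×£109.40 = £868,507.27.
Lowest total cost among the candidates is at Q = 361.6.

TC* ≈ £783,100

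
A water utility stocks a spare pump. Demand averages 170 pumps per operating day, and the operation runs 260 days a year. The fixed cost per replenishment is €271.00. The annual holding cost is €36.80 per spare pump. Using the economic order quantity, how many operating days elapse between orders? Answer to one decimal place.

T ≈ 4.7 days

Annual demand D = 170 × 260 = 44,200.
Q* = √(2DS/H) = √(2 × 44,200 × 271 / 36.8) ≈ 806.84.
Cycle time = Q*/D × 260 = 806.84 / 44,200 × 260 ≈ 4.746 days.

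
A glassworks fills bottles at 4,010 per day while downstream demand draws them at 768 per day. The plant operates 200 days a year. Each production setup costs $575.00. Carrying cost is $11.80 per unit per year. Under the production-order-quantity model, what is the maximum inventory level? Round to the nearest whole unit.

I_max ≈ 3,479 bottles

Annual demand D = 768 × 200 = 153,600.
Production build-up factor (1 − d/p) = 1 − 768/4,010 = 0.8085.
Q* = √(2DS / (H(1 − d/p))) = √(2 × 153,600 × 575 / (11.8 × 0.8085)).
= √(176,640,000 / 9.54) ≈ 4302.979.
Maximum inventory = Q*(1 − d/p) = 4302.979 × 0.8085 ≈ 3478.867.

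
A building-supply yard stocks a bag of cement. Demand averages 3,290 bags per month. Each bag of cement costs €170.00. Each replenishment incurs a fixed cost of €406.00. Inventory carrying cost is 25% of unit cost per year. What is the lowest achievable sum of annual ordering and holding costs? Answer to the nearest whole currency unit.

Annual demand D = 3,290 × 12 = 39,480.
Holding cost H = 0.25 × €170.00 = €42.5000 per unit per year.
The optimal lot size = √(2DS/H) = √(2 × 39,480 × 406 / 42.5) ≈ 868.50.
At Q*, ordering cost (D/Q*)S equals holding cost (Q*/2)H, each = √(DSH/2).
Minimum total = √(2DSH) = √(2 × 39,480 × 406 × 42.5) ≈ 36911.445.

TC* ≈ €36,911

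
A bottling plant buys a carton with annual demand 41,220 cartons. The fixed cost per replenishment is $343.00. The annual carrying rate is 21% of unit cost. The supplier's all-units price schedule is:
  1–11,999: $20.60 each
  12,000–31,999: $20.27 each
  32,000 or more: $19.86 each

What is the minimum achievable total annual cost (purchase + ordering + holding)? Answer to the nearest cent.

TC* ≈ $860,192.11

Holding cost per unit per year at price C is H = 0.21·C.
Evaluate total cost at each tier's feasible EOQ or, if the EOQ is below the tier, at the tier's minimum quantity.
EOQ at $20.60 = 2556.7 (feasible in tier 1): TC = 41,220×$20.60 + (41,220/2556.7)×343 + (2556.7/2)×0.21×$20.60 = $860,192.11.
EOQ at $20.27 = 2577.4 < 12000, so use break Q=12000: TC = 41,220×$20.27 + (41,220/12000.0)×343 + (12000.0/2)×0.21×$20.27 = $862,247.80.
EOQ at $19.86 = 2603.9 < 32000, so use break Q=32000: TC = 41,220×$19.86 + (41,220/32000.0)×343 + (32000.0/2)×0.21×$19.86 = $885,800.63.
Lowest total cost among the candidates is at Q = 2556.7.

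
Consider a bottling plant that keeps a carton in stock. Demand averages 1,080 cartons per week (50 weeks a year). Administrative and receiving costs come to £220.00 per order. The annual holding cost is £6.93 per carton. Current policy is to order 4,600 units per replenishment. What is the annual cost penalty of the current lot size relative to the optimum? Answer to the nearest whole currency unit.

Annual demand D = 1,080 × 50 = 54,000.
EOQ = √(2DS/H) = √(2 × 54,000 × 220 / 6.93) ≈ 1851.64.
Cost at Q* = (D/Q*)S + (Q*/2)H = √(2DSH) ≈ £12,831.87.
Cost at Q = 4,600: (54,000/4,600)×220 + (4,600/2)×6.93 = £2,582.61 + £15,939.00 = £18,521.61.
Excess = £18,521.61 − £12,831.87 = £5,689.74.

Extra cost ≈ £5,690 per year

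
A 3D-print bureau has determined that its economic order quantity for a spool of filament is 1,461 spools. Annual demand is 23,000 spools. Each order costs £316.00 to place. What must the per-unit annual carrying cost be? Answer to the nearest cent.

H ≈ £6.81

Invert the EOQ relation Q*² = 2DS/H.
From Q* = √(2DS/H): H = 2DS / Q*² = 2 × 23,000 × 316 / 1,461² = 6.8100.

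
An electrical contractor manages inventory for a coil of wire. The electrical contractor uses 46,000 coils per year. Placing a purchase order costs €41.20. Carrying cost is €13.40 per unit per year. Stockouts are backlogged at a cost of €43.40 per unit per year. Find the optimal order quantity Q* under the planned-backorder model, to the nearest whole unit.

Q* ≈ 608 coils

With planned backorders, Q* = √(2DS/H) · √((H+B)/B).
√(2DS/H) = √(2 × 46,000 × 41.2 / 13.4) = 531.851.
√((H+B)/B) = √((13.4+43.4)/43.4) = 1.1440.
Q* ≈ 608.442.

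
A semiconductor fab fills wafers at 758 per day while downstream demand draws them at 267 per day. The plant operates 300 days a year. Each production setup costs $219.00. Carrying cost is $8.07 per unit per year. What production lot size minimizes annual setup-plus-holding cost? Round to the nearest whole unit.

Q* ≈ 2,591 wafers

Annual demand D = 267 × 300 = 80,100.
Production build-up factor (1 − d/p) = 1 − 267/758 = 0.6478.
Q* = √(2DS / (H(1 − d/p))) = √(2 × 80,100 × 219 / (8.07 × 0.6478)).
= √(35,083,800 / 5.2274) ≈ 2590.660.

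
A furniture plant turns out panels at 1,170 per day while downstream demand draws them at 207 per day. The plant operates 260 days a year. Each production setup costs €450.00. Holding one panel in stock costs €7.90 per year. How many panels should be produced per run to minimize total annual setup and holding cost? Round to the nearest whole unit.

Annual demand D = 207 × 260 = 53,820.
Production build-up factor (1 − d/p) = 1 − 207/1,170 = 0.8231.
Q* = √(2DS / (H(1 − d/p))) = √(2 × 53,820 × 450 / (7.9 × 0.8231)).
= √(48,438,000 / 6.5023) ≈ 2729.351.

Q* ≈ 2,729 panels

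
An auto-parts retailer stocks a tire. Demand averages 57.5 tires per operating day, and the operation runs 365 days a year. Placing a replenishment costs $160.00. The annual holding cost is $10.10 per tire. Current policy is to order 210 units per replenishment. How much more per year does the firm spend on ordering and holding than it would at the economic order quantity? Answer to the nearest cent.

Annual demand D = 57.5 × 365 = 20,987.5.
EOQ = √(2DS/H) = √(2 × 20,987.5 × 160 / 10.1) ≈ 815.44.
Cost at Q* = (D/Q*)S + (Q*/2)H = √(2DSH) ≈ $8,235.99.
Cost at Q = 210: (20,987.5/210)×160 + (210/2)×10.1 = $15,990.48 + $1,060.50 = $17,050.98.
Excess = $17,050.98 − $8,235.99 = $8,814.98.

Extra cost ≈ $8,814.98 per year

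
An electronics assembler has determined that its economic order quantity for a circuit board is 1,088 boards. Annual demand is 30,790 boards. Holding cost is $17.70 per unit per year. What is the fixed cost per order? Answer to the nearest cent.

S ≈ $340.24

Squaring Q* = √(2DS/H) gives Q*² = 2DS/H.
From Q* = √(2DS/H): S = Q*²H / (2D) = 1,088² × 17.7 / (2 × 30,790) = 340.2447.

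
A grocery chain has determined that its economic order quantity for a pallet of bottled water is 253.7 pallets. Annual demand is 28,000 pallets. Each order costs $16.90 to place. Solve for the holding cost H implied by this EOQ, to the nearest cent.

H ≈ $14.70

Invert the EOQ relation Q*² = 2DS/H.
From Q* = √(2DS/H): H = 2DS / Q*² = 2 × 28,000 × 16.9 / 253.7² = 14.7039.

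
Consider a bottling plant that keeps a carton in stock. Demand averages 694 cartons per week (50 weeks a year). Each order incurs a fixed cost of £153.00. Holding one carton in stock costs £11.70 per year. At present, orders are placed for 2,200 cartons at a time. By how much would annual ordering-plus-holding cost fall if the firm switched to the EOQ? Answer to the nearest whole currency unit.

Extra cost ≈ £4,137 per year

Annual demand D = 694 × 50 = 34,700.
EOQ = √(2DS/H) = √(2 × 34,700 × 153 / 11.7) ≈ 952.65.
Cost at Q* = (D/Q*)S + (Q*/2)H = √(2DSH) ≈ £11,145.98.
Cost at Q = 2,200: (34,700/2,200)×153 + (2,200/2)×11.7 = £2,413.23 + £12,870.00 = £15,283.23.
Excess = £15,283.23 − £11,145.98 = £4,137.24.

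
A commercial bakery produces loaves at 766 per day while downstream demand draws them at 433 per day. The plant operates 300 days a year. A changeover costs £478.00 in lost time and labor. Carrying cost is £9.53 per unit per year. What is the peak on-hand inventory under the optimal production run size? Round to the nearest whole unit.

I_max ≈ 2,380 loaves

Annual demand D = 433 × 300 = 129,900.
Production build-up factor (1 − d/p) = 1 − 433/766 = 0.4347.
Q* = √(2DS / (H(1 − d/p))) = √(2 × 129,900 × 478 / (9.53 × 0.4347)).
= √(124,184,400 / 4.1429) ≈ 5474.940.
Maximum inventory = Q*(1 − d/p) = 5474.940 × 0.4347 ≈ 2380.098.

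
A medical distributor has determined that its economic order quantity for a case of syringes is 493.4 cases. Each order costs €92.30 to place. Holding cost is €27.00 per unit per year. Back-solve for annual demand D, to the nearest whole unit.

D ≈ 35,607 cases per year

The basic EOQ model gives Q* = √(2DS/H); rearrange for the unknown.
From Q* = √(2DS/H): D = Q*²H / (2S) = 493.4² × 27 / (2 × 92.3) = 35606.588.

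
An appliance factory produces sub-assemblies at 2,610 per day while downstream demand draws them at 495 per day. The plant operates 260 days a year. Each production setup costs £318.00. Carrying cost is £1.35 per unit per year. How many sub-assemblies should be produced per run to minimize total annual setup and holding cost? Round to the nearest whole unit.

Annual demand D = 495 × 260 = 128,700.
Production build-up factor (1 − d/p) = 1 − 495/2,610 = 0.8103.
Q* = √(2DS / (H(1 − d/p))) = √(2 × 128,700 × 318 / (1.35 × 0.8103)).
= √(81,853,200 / 1.094) ≈ 8649.998.

Q* ≈ 8,650 sub-assemblies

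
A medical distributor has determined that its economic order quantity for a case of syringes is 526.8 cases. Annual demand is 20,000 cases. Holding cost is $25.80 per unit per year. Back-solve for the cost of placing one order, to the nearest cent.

S ≈ $179.00

Squaring Q* = √(2DS/H) gives Q*² = 2DS/H.
From Q* = √(2DS/H): S = Q*²H / (2D) = 526.8² × 25.8 / (2 × 20,000) = 178.9993.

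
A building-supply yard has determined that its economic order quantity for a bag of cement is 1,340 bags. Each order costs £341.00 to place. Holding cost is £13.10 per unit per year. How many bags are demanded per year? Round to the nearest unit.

Squaring Q* = √(2DS/H) gives Q*² = 2DS/H.
From Q* = √(2DS/H): D = Q*²H / (2S) = 1,340² × 13.1 / (2 × 341) = 34490.264.

D ≈ 34,490 bags per year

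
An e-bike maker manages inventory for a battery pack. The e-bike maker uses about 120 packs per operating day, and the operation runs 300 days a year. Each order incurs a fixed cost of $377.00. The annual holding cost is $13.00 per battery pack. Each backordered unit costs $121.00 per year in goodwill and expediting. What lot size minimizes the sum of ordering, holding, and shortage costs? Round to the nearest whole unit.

Q* ≈ 1,521 packs

Annual demand D = 120 × 300 = 36,000.
With planned backorders, Q* = √(2DS/H) · √((H+B)/B).
√(2DS/H) = √(2 × 36,000 × 377 / 13) = 1444.991.
√((H+B)/B) = √((13+121)/121) = 1.0523.
Q* ≈ 1520.635.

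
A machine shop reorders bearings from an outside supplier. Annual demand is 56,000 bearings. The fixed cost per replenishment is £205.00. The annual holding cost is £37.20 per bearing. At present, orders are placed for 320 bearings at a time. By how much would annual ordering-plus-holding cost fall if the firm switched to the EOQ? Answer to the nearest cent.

Extra cost ≈ £12,601.81 per year

EOQ = √(2DS/H) = √(2 × 56,000 × 205 / 37.2) ≈ 785.62.
Cost at Q* = (D/Q*)S + (Q*/2)H = √(2DSH) ≈ £29,225.19.
Cost at Q = 320: (56,000/320)×205 + (320/2)×37.2 = £35,875.00 + £5,952.00 = £41,827.00.
Excess = £41,827.00 − £29,225.19 = £12,601.81.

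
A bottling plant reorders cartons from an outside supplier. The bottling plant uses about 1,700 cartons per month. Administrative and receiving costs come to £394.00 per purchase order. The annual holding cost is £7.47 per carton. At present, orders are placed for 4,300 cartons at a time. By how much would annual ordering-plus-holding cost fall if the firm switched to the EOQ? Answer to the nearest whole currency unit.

Extra cost ≈ £6,972 per year

Annual demand D = 1,700 × 12 = 20,400.
EOQ = √(2DS/H) = √(2 × 20,400 × 394 / 7.47) ≈ 1466.96.
Cost at Q* = (D/Q*)S + (Q*/2)H = √(2DSH) ≈ £10,958.18.
Cost at Q = 4,300: (20,400/4,300)×394 + (4,300/2)×7.47 = £1,869.21 + £16,060.50 = £17,929.71.
Excess = £17,929.71 − £10,958.18 = £6,971.53.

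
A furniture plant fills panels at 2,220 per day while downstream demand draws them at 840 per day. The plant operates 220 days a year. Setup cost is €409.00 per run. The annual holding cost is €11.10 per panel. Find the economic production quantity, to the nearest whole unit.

Annual demand D = 840 × 220 = 184,800.
Production build-up factor (1 − d/p) = 1 − 840/2,220 = 0.6216.
Q* = √(2DS / (H(1 − d/p))) = √(2 × 184,800 × 409 / (11.1 × 0.6216)).
= √(151,166,400 / 6.9) ≈ 4680.617.

Q* ≈ 4,681 panels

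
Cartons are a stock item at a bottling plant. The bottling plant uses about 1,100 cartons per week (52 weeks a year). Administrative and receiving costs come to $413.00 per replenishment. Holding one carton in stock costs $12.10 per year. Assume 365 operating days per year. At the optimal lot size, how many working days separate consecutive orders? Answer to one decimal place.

T ≈ 12.6 days

Annual demand D = 1,100 × 52 = 57,200.
The optimal lot size = √(2DS/H) = √(2 × 57,200 × 413 / 12.1) ≈ 1976.04.
Cycle time = Q*/D × 365 = 1976.04 / 57,200 × 365 ≈ 12.609 days.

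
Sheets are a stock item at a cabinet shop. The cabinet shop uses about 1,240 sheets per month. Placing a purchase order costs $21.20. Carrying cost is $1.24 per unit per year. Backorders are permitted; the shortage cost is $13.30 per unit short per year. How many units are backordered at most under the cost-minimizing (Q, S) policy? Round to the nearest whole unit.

Annual demand D = 1,240 × 12 = 14,880.
With planned backorders, Q* = √(2DS/H) · √((H+B)/B).
√(2DS/H) = √(2 × 14,880 × 21.2 / 1.24) = 713.302.
√((H+B)/B) = √((1.24+13.3)/13.3) = 1.0456.
Q* ≈ 745.813.
S* = Q* · H/(H+B) = 745.813 × 1.24/14.54 ≈ 63.604.

S* ≈ 64 sheets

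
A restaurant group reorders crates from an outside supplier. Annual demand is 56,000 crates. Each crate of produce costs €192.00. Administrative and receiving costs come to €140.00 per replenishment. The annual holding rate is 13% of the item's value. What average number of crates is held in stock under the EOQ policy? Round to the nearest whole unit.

Holding cost H = 0.13 × €192.00 = €24.9600 per unit per year.
Q* = √(2DS/H) = √(2 × 56,000 × 140 / 24.96) ≈ 792.59.
Average inventory = Q*/2 ≈ 792.59 / 2 = 396.297.

Average inventory ≈ 396 crates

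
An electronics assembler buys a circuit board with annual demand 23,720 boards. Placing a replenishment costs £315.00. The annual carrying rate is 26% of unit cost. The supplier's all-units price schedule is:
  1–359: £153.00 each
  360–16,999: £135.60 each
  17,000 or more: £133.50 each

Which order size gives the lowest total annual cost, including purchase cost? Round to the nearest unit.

Holding cost per unit per year at price C is H = 0.26·C.
Evaluate total cost at each tier's feasible EOQ or, if the EOQ is below the tier, at the tier's minimum quantity.
Tier 1 (£153.00): EOQ = 612.9 exceeds tier's upper bound 359, so this tier is dominated.
EOQ at £135.60 = 651.0 (feasible in tier 2): TC = 23,720×£135.60 + (23,720/651.0)×315 + (651.0/2)×0.26×£135.60 = £3,239,385.25.
EOQ at £133.50 = 656.1 < 17000, so use break Q=17000: TC = 23,720×£133.50 + (23,720/17000.0)×315 + (17000.0/2)×0.26×£133.50 = £3,462,094.52.
Lowest total cost is £3,239,385.25 at Q = 651.0.

Q* ≈ 651 boards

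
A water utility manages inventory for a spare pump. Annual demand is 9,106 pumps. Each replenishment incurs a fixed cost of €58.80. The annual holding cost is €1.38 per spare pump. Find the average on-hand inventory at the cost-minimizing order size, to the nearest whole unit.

Average inventory ≈ 440 pumps

EOQ = √(2DS/H) = √(2 × 9,106 × 58.8 / 1.38) ≈ 880.90.
Average inventory = Q*/2 ≈ 880.90 / 2 = 440.451.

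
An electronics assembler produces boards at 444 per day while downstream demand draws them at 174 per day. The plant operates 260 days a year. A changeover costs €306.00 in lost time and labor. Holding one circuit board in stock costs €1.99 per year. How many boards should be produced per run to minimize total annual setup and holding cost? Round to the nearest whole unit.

Annual demand D = 174 × 260 = 45,240.
Production build-up factor (1 − d/p) = 1 − 174/444 = 0.6081.
Q* = √(2DS / (H(1 − d/p))) = √(2 × 45,240 × 306 / (1.99 × 0.6081)).
= √(27,686,880 / 1.2101) ≈ 4783.217.

Q* ≈ 4,783 boards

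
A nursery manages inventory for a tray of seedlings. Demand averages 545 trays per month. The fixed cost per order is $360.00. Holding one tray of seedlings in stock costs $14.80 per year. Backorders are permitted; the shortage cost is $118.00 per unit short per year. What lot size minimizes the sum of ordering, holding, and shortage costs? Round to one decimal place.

Annual demand D = 545 × 12 = 6,540.
With planned backorders, Q* = √(2DS/H) · √((H+B)/B).
√(2DS/H) = √(2 × 6,540 × 360 / 14.8) = 564.059.
√((H+B)/B) = √((14.8+118)/118) = 1.0609.
Q* ≈ 598.387.

Q* ≈ 598.4 trays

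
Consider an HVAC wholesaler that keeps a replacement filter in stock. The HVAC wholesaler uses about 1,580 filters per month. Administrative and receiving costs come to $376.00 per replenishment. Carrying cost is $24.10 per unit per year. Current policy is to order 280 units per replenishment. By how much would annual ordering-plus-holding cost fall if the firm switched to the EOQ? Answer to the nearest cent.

Annual demand D = 1,580 × 12 = 18,960.
EOQ = √(2DS/H) = √(2 × 18,960 × 376 / 24.1) ≈ 769.17.
Cost at Q* = (D/Q*)S + (Q*/2)H = √(2DSH) ≈ $18,536.88.
Cost at Q = 280: (18,960/280)×376 + (280/2)×24.1 = $25,460.57 + $3,374.00 = $28,834.57.
Excess = $28,834.57 − $18,536.88 = $10,297.69.

Extra cost ≈ $10,297.69 per year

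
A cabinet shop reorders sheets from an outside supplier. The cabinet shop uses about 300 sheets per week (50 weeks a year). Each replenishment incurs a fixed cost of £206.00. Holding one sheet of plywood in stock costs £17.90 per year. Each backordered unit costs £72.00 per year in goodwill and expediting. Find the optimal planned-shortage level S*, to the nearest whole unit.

Annual demand D = 300 × 50 = 15,000.
With planned backorders, Q* = √(2DS/H) · √((H+B)/B).
√(2DS/H) = √(2 × 15,000 × 206 / 17.9) = 587.581.
√((H+B)/B) = √((17.9+72)/72) = 1.1174.
Q* ≈ 656.570.
S* = Q* · H/(H+B) = 656.570 × 17.9/89.9 ≈ 130.730.

S* ≈ 131 sheets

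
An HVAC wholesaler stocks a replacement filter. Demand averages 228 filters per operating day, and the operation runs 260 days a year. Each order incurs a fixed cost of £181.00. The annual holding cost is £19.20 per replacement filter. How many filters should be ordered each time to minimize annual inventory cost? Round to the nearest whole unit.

Annual demand D = 228 × 260 = 59,280.
EOQ = √(2DS / H) = √(2 × 59,280 × 181 / 19.2).
= √(21,459,360 / 19.2) = √1,117,675 ≈ 1057.201.

Q* ≈ 1,057 filters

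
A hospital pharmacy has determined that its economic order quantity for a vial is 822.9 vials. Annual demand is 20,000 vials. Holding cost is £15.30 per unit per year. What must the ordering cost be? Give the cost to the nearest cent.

The basic EOQ model gives Q* = √(2DS/H); rearrange for the unknown.
From Q* = √(2DS/H): S = Q*²H / (2D) = 822.9² × 15.3 / (2 × 20,000) = 259.0154.

S ≈ £259.02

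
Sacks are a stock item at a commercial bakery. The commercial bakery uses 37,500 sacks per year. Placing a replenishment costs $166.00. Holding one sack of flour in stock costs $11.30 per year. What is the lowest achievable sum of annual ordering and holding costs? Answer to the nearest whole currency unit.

TC* ≈ $11,861

Q* = √(2DS/H) = √(2 × 37,500 × 166 / 11.3) ≈ 1049.65.
At the optimum the two cost components are equal, so total cost = 2·(Q*/2)H = Q*·H.
Minimum total = √(2DSH) = √(2 × 37,500 × 166 × 11.3) ≈ 11861.071.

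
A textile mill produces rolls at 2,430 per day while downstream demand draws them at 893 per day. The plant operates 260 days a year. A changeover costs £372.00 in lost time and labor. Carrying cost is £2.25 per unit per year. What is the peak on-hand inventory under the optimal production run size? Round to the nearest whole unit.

I_max ≈ 6,969 rolls

Annual demand D = 893 × 260 = 232,180.
Production build-up factor (1 − d/p) = 1 − 893/2,430 = 0.6325.
Q* = √(2DS / (H(1 − d/p))) = √(2 × 232,180 × 372 / (2.25 × 0.6325)).
= √(172,741,920 / 1.4231) ≈ 11017.265.
Maximum inventory = Q*(1 − d/p) = 11017.265 × 0.6325 ≈ 6968.534.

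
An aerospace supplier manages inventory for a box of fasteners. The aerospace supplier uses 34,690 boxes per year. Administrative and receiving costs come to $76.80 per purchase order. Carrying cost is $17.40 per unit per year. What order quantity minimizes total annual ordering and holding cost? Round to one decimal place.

Q* ≈ 553.4 boxes

EOQ = √(2DS / H) = √(2 × 34,690 × 76.8 / 17.4).
= √(5,328,384 / 17.4) = √306,228.9655 ≈ 553.380.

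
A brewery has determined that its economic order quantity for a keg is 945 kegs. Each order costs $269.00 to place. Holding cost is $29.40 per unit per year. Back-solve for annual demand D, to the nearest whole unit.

Squaring Q* = √(2DS/H) gives Q*² = 2DS/H.
From Q* = √(2DS/H): D = Q*²H / (2S) = 945² × 29.4 / (2 × 269) = 48800.994.

D ≈ 48,801 kegs per year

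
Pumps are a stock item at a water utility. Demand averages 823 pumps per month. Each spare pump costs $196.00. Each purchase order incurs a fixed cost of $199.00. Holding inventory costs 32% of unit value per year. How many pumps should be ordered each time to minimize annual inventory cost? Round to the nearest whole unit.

Annual demand D = 823 × 12 = 9,876.
Holding cost H = 0.32 × $196.00 = $62.7200 per unit per year.
EOQ = √(2DS / H) = √(2 × 9,876 × 199 / 62.72).
= √(3,930,648 / 62.72) = √62,669.7704 ≈ 250.339.

Q* ≈ 250 pumps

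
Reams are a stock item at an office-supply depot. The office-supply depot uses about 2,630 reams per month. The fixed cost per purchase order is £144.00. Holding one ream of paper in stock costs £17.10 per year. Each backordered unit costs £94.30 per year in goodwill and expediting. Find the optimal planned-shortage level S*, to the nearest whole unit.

Annual demand D = 2,630 × 12 = 31,560.
With planned backorders, Q* = √(2DS/H) · √((H+B)/B).
√(2DS/H) = √(2 × 31,560 × 144 / 17.1) = 729.066.
√((H+B)/B) = √((17.1+94.3)/94.3) = 1.0869.
Q* ≈ 792.416.
S* = Q* · H/(H+B) = 792.416 × 17.1/111.4 ≈ 121.637.

S* ≈ 122 reams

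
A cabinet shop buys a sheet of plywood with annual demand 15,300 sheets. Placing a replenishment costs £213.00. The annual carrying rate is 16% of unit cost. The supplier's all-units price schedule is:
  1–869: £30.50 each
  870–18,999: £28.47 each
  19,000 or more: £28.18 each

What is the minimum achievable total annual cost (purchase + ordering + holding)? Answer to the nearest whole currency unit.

TC* ≈ £441,040

Holding cost per unit per year at price C is H = 0.16·C.
Evaluate total cost at each tier's feasible EOQ or, if the EOQ is below the tier, at the tier's minimum quantity.
Tier 1 (£30.50): EOQ = 1155.7 exceeds tier's upper bound 869, so this tier is dominated.
EOQ at £28.47 = 1196.2 (feasible in tier 2): TC = 15,300×£28.47 + (15,300/1196.2)×213 + (1196.2/2)×0.16×£28.47 = £441,039.84.
EOQ at £28.18 = 1202.3 < 19000, so use break Q=19000: TC = 15,300×£28.18 + (15,300/19000.0)×213 + (19000.0/2)×0.16×£28.18 = £474,159.12.
Lowest total cost among the candidates is at Q = 1196.2.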